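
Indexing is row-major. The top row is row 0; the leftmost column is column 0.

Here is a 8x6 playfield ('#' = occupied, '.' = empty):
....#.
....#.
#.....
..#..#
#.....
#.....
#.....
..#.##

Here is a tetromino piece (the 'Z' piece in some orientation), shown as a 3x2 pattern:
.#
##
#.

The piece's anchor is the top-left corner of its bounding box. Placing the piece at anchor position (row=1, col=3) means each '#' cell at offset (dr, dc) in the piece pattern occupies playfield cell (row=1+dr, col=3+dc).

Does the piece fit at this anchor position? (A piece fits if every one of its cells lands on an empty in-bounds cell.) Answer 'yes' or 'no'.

Answer: no

Derivation:
Check each piece cell at anchor (1, 3):
  offset (0,1) -> (1,4): occupied ('#') -> FAIL
  offset (1,0) -> (2,3): empty -> OK
  offset (1,1) -> (2,4): empty -> OK
  offset (2,0) -> (3,3): empty -> OK
All cells valid: no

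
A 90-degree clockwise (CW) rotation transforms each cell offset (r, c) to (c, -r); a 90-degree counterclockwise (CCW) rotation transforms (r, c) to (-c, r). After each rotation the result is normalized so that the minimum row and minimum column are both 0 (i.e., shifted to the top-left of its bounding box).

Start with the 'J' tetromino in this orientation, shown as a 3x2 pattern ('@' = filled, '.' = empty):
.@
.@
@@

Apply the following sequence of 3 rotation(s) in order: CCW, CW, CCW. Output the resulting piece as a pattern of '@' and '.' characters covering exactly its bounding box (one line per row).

Answer: @@@
..@

Derivation:
Start:
.@
.@
@@
After rotation 1 (CCW):
@@@
..@
After rotation 2 (CW):
.@
.@
@@
After rotation 3 (CCW):
@@@
..@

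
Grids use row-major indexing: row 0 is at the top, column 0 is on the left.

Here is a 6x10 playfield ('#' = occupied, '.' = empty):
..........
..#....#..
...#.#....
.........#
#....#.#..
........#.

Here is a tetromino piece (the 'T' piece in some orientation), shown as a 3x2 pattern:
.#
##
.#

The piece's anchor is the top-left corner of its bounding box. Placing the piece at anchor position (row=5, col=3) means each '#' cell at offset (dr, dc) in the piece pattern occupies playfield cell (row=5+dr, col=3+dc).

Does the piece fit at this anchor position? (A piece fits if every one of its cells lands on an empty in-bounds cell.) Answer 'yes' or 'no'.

Answer: no

Derivation:
Check each piece cell at anchor (5, 3):
  offset (0,1) -> (5,4): empty -> OK
  offset (1,0) -> (6,3): out of bounds -> FAIL
  offset (1,1) -> (6,4): out of bounds -> FAIL
  offset (2,1) -> (7,4): out of bounds -> FAIL
All cells valid: no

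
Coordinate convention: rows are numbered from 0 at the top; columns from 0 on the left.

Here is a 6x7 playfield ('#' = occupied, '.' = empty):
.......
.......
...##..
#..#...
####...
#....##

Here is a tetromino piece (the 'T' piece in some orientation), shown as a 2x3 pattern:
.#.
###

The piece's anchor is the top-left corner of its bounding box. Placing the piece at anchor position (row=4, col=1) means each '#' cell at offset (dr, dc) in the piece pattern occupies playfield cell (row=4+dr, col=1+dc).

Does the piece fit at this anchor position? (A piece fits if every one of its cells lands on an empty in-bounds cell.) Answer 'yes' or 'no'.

Answer: no

Derivation:
Check each piece cell at anchor (4, 1):
  offset (0,1) -> (4,2): occupied ('#') -> FAIL
  offset (1,0) -> (5,1): empty -> OK
  offset (1,1) -> (5,2): empty -> OK
  offset (1,2) -> (5,3): empty -> OK
All cells valid: no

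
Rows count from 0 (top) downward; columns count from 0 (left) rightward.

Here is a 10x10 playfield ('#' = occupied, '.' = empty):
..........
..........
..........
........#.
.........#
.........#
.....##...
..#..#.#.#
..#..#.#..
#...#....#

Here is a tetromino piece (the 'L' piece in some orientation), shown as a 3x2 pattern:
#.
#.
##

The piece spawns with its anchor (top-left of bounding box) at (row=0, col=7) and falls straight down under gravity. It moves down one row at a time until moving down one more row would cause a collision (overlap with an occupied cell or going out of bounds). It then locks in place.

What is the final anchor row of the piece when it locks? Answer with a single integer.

Spawn at (row=0, col=7). Try each row:
  row 0: fits
  row 1: blocked -> lock at row 0

Answer: 0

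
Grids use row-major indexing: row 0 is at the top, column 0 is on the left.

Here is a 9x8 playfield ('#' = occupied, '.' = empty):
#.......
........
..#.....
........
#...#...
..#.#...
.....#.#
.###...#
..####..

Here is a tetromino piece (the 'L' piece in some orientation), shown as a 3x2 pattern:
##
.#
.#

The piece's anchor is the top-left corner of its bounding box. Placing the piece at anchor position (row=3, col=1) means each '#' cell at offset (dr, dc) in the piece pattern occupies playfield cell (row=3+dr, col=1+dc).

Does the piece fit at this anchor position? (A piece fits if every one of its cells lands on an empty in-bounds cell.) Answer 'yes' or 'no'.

Check each piece cell at anchor (3, 1):
  offset (0,0) -> (3,1): empty -> OK
  offset (0,1) -> (3,2): empty -> OK
  offset (1,1) -> (4,2): empty -> OK
  offset (2,1) -> (5,2): occupied ('#') -> FAIL
All cells valid: no

Answer: no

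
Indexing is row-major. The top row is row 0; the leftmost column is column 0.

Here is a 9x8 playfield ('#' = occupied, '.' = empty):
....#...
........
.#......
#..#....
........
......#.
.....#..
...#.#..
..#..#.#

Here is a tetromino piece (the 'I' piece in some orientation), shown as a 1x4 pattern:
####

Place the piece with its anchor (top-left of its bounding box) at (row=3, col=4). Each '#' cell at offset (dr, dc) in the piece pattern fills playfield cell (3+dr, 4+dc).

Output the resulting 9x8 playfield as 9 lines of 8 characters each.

Fill (3+0,4+0) = (3,4)
Fill (3+0,4+1) = (3,5)
Fill (3+0,4+2) = (3,6)
Fill (3+0,4+3) = (3,7)

Answer: ....#...
........
.#......
#..#####
........
......#.
.....#..
...#.#..
..#..#.#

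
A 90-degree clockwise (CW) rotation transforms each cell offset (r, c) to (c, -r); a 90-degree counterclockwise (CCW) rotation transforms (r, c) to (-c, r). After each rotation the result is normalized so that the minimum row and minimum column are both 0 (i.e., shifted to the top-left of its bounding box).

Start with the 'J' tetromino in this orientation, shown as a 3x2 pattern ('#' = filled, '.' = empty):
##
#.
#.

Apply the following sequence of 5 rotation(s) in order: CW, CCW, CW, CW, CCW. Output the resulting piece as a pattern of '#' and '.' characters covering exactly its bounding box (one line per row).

Start:
##
#.
#.
After rotation 1 (CW):
###
..#
After rotation 2 (CCW):
##
#.
#.
After rotation 3 (CW):
###
..#
After rotation 4 (CW):
.#
.#
##
After rotation 5 (CCW):
###
..#

Answer: ###
..#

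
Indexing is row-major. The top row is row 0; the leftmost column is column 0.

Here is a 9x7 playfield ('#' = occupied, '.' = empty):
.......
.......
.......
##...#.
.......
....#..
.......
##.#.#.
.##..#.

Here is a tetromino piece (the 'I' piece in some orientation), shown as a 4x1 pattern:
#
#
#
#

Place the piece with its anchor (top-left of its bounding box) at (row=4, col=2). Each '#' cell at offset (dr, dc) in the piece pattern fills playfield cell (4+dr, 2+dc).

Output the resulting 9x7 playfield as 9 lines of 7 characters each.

Fill (4+0,2+0) = (4,2)
Fill (4+1,2+0) = (5,2)
Fill (4+2,2+0) = (6,2)
Fill (4+3,2+0) = (7,2)

Answer: .......
.......
.......
##...#.
..#....
..#.#..
..#....
####.#.
.##..#.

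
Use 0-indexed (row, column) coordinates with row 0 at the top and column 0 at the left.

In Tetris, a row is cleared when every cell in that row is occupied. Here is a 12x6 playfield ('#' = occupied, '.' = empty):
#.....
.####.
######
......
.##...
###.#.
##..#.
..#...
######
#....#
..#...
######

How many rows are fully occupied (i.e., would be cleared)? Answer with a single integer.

Check each row:
  row 0: 5 empty cells -> not full
  row 1: 2 empty cells -> not full
  row 2: 0 empty cells -> FULL (clear)
  row 3: 6 empty cells -> not full
  row 4: 4 empty cells -> not full
  row 5: 2 empty cells -> not full
  row 6: 3 empty cells -> not full
  row 7: 5 empty cells -> not full
  row 8: 0 empty cells -> FULL (clear)
  row 9: 4 empty cells -> not full
  row 10: 5 empty cells -> not full
  row 11: 0 empty cells -> FULL (clear)
Total rows cleared: 3

Answer: 3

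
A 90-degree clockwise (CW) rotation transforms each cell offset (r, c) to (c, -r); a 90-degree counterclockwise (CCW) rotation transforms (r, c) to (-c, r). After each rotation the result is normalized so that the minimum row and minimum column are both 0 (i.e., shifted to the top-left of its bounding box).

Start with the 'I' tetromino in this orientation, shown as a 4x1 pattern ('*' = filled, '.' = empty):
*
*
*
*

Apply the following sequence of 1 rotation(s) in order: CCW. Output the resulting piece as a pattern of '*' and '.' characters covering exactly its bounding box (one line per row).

Answer: ****

Derivation:
Start:
*
*
*
*
After rotation 1 (CCW):
****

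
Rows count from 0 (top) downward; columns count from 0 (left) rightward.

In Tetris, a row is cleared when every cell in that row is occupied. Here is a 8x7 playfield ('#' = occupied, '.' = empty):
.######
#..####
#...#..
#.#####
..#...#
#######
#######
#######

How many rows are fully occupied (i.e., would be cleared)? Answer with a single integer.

Answer: 3

Derivation:
Check each row:
  row 0: 1 empty cell -> not full
  row 1: 2 empty cells -> not full
  row 2: 5 empty cells -> not full
  row 3: 1 empty cell -> not full
  row 4: 5 empty cells -> not full
  row 5: 0 empty cells -> FULL (clear)
  row 6: 0 empty cells -> FULL (clear)
  row 7: 0 empty cells -> FULL (clear)
Total rows cleared: 3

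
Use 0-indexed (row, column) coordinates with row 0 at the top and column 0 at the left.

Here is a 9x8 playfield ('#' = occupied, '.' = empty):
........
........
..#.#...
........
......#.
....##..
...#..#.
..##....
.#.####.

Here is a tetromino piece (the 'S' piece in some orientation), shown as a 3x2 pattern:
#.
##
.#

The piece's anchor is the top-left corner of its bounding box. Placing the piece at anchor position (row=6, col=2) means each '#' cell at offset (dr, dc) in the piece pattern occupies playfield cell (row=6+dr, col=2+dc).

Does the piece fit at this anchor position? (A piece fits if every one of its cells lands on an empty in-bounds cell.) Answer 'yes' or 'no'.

Check each piece cell at anchor (6, 2):
  offset (0,0) -> (6,2): empty -> OK
  offset (1,0) -> (7,2): occupied ('#') -> FAIL
  offset (1,1) -> (7,3): occupied ('#') -> FAIL
  offset (2,1) -> (8,3): occupied ('#') -> FAIL
All cells valid: no

Answer: no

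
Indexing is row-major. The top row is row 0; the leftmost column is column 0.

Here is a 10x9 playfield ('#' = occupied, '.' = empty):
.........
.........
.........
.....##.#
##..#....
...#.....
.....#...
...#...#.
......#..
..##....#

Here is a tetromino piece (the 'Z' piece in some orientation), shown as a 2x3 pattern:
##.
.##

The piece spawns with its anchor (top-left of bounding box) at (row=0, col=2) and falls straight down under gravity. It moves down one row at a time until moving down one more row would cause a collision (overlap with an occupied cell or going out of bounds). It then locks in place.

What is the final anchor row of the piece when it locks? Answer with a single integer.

Answer: 2

Derivation:
Spawn at (row=0, col=2). Try each row:
  row 0: fits
  row 1: fits
  row 2: fits
  row 3: blocked -> lock at row 2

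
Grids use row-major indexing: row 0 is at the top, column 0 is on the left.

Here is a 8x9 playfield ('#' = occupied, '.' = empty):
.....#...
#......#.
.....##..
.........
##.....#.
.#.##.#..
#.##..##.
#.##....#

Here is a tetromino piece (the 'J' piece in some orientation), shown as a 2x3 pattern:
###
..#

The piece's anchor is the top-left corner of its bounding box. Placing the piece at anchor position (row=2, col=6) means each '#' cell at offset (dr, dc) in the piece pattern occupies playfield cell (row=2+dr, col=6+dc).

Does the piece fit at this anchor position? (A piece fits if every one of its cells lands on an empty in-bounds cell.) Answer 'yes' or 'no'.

Answer: no

Derivation:
Check each piece cell at anchor (2, 6):
  offset (0,0) -> (2,6): occupied ('#') -> FAIL
  offset (0,1) -> (2,7): empty -> OK
  offset (0,2) -> (2,8): empty -> OK
  offset (1,2) -> (3,8): empty -> OK
All cells valid: no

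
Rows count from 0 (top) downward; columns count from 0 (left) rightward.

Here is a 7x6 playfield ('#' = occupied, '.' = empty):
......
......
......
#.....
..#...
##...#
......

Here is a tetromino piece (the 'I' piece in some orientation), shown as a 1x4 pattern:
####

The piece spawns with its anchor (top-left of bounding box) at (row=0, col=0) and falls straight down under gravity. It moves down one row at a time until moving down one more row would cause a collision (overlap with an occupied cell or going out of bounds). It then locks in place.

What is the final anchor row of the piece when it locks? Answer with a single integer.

Answer: 2

Derivation:
Spawn at (row=0, col=0). Try each row:
  row 0: fits
  row 1: fits
  row 2: fits
  row 3: blocked -> lock at row 2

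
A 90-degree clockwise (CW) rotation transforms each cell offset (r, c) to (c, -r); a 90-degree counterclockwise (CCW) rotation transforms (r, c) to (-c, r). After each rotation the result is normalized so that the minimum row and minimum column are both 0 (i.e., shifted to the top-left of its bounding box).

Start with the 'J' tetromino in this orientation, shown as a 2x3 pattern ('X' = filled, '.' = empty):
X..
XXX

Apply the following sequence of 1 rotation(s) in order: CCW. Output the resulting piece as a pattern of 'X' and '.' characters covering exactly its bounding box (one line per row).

Answer: .X
.X
XX

Derivation:
Start:
X..
XXX
After rotation 1 (CCW):
.X
.X
XX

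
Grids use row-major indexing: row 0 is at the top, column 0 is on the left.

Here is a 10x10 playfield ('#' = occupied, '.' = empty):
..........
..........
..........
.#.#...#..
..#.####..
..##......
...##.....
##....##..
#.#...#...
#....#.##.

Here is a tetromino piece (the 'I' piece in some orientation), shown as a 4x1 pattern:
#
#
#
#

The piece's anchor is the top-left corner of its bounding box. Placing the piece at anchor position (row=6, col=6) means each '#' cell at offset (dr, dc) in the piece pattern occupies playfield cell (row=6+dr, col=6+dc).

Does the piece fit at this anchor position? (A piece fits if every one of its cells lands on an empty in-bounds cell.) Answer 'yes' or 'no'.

Answer: no

Derivation:
Check each piece cell at anchor (6, 6):
  offset (0,0) -> (6,6): empty -> OK
  offset (1,0) -> (7,6): occupied ('#') -> FAIL
  offset (2,0) -> (8,6): occupied ('#') -> FAIL
  offset (3,0) -> (9,6): empty -> OK
All cells valid: no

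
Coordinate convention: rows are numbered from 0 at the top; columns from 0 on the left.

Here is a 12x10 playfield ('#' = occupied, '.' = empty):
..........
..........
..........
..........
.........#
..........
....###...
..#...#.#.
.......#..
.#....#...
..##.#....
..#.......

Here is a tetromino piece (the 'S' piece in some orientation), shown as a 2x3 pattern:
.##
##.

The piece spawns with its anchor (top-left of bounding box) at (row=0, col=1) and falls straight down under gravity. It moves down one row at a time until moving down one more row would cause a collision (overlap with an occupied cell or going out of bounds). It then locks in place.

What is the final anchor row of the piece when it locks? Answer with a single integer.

Spawn at (row=0, col=1). Try each row:
  row 0: fits
  row 1: fits
  row 2: fits
  row 3: fits
  row 4: fits
  row 5: fits
  row 6: blocked -> lock at row 5

Answer: 5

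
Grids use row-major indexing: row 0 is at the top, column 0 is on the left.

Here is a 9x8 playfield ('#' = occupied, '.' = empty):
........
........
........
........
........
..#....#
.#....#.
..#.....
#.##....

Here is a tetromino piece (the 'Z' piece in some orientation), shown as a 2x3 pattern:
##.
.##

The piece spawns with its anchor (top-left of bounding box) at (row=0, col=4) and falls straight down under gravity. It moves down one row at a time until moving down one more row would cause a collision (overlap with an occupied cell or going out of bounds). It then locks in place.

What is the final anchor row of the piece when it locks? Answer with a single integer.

Spawn at (row=0, col=4). Try each row:
  row 0: fits
  row 1: fits
  row 2: fits
  row 3: fits
  row 4: fits
  row 5: blocked -> lock at row 4

Answer: 4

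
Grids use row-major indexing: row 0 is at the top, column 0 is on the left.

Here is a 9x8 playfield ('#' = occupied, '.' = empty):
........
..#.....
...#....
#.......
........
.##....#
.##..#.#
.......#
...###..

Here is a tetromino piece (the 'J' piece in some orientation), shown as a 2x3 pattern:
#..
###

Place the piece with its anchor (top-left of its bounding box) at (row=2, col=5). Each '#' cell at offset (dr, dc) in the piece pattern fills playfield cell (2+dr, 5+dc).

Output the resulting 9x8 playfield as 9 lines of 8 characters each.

Answer: ........
..#.....
...#.#..
#....###
........
.##....#
.##..#.#
.......#
...###..

Derivation:
Fill (2+0,5+0) = (2,5)
Fill (2+1,5+0) = (3,5)
Fill (2+1,5+1) = (3,6)
Fill (2+1,5+2) = (3,7)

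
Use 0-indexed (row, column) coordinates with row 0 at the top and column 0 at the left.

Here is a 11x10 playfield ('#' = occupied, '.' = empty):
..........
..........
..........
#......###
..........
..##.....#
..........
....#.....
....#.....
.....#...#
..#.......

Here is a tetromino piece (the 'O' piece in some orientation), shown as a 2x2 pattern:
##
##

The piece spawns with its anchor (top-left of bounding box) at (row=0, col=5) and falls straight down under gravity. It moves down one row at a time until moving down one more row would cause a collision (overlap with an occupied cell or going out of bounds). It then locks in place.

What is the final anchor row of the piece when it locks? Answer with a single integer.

Answer: 7

Derivation:
Spawn at (row=0, col=5). Try each row:
  row 0: fits
  row 1: fits
  row 2: fits
  row 3: fits
  row 4: fits
  row 5: fits
  row 6: fits
  row 7: fits
  row 8: blocked -> lock at row 7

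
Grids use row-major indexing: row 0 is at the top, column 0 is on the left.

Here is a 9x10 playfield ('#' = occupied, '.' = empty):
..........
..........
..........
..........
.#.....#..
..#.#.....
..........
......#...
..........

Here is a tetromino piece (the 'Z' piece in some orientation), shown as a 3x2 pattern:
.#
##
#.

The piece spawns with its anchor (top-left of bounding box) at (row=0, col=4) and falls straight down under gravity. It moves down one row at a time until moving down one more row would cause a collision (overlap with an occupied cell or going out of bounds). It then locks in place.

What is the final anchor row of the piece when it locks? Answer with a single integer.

Spawn at (row=0, col=4). Try each row:
  row 0: fits
  row 1: fits
  row 2: fits
  row 3: blocked -> lock at row 2

Answer: 2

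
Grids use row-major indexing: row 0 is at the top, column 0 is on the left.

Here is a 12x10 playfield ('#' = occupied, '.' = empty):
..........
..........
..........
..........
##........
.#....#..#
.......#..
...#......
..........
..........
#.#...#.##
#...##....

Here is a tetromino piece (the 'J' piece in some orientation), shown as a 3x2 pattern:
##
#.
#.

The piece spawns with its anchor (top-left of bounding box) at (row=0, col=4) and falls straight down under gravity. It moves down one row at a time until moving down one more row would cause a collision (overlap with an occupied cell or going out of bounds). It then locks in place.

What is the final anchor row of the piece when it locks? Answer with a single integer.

Answer: 8

Derivation:
Spawn at (row=0, col=4). Try each row:
  row 0: fits
  row 1: fits
  row 2: fits
  row 3: fits
  row 4: fits
  row 5: fits
  row 6: fits
  row 7: fits
  row 8: fits
  row 9: blocked -> lock at row 8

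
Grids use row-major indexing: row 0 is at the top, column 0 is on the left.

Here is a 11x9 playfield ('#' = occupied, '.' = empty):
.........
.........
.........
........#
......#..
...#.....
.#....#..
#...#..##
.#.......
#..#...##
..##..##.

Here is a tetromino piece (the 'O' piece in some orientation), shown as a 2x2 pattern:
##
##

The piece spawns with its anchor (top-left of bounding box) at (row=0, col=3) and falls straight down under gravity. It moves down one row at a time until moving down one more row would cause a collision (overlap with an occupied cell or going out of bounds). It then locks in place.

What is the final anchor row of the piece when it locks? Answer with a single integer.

Answer: 3

Derivation:
Spawn at (row=0, col=3). Try each row:
  row 0: fits
  row 1: fits
  row 2: fits
  row 3: fits
  row 4: blocked -> lock at row 3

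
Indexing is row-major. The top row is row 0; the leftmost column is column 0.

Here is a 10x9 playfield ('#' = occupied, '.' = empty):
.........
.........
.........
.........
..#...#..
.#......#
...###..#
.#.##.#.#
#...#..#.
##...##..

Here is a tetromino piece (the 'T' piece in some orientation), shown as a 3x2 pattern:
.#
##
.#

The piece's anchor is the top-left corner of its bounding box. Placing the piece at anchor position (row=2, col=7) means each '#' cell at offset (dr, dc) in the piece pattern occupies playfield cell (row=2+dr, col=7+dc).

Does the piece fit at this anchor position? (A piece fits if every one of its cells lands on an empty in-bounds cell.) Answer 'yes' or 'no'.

Check each piece cell at anchor (2, 7):
  offset (0,1) -> (2,8): empty -> OK
  offset (1,0) -> (3,7): empty -> OK
  offset (1,1) -> (3,8): empty -> OK
  offset (2,1) -> (4,8): empty -> OK
All cells valid: yes

Answer: yes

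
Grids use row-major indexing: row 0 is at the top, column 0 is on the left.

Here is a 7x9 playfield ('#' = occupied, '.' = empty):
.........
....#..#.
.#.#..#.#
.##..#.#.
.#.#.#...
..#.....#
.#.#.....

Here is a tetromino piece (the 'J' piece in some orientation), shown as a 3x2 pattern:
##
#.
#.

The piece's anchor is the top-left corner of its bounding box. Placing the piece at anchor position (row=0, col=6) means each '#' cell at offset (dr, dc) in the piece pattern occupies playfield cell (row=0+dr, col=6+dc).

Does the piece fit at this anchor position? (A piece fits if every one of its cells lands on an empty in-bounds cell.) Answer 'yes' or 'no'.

Check each piece cell at anchor (0, 6):
  offset (0,0) -> (0,6): empty -> OK
  offset (0,1) -> (0,7): empty -> OK
  offset (1,0) -> (1,6): empty -> OK
  offset (2,0) -> (2,6): occupied ('#') -> FAIL
All cells valid: no

Answer: no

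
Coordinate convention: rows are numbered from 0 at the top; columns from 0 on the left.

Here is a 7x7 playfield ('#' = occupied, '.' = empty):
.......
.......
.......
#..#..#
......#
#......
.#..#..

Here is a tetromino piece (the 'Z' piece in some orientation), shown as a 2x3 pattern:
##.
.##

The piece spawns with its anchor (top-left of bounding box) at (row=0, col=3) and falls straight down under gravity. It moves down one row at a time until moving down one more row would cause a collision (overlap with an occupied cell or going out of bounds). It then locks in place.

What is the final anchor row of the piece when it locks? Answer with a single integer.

Spawn at (row=0, col=3). Try each row:
  row 0: fits
  row 1: fits
  row 2: fits
  row 3: blocked -> lock at row 2

Answer: 2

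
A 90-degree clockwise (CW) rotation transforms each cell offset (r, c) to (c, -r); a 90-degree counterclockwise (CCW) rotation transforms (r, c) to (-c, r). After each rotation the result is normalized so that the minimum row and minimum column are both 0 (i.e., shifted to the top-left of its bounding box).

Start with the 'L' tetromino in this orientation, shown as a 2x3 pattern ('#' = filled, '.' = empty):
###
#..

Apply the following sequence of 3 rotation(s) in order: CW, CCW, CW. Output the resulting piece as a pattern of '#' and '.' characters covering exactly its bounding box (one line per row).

Answer: ##
.#
.#

Derivation:
Start:
###
#..
After rotation 1 (CW):
##
.#
.#
After rotation 2 (CCW):
###
#..
After rotation 3 (CW):
##
.#
.#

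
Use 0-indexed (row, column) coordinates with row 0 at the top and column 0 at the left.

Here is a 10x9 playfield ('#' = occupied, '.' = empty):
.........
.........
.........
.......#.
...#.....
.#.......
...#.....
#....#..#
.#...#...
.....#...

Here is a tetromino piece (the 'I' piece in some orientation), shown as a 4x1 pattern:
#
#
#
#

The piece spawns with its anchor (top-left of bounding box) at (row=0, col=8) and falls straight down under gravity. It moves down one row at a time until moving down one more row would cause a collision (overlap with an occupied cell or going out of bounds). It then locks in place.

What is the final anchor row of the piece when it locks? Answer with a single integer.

Answer: 3

Derivation:
Spawn at (row=0, col=8). Try each row:
  row 0: fits
  row 1: fits
  row 2: fits
  row 3: fits
  row 4: blocked -> lock at row 3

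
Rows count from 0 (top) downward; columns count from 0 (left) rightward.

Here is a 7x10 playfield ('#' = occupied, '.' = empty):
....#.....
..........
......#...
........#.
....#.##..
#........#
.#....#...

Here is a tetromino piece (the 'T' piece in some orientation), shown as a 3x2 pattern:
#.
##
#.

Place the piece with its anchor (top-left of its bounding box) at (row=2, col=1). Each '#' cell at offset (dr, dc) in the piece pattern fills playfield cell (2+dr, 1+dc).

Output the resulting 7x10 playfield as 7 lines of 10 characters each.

Fill (2+0,1+0) = (2,1)
Fill (2+1,1+0) = (3,1)
Fill (2+1,1+1) = (3,2)
Fill (2+2,1+0) = (4,1)

Answer: ....#.....
..........
.#....#...
.##.....#.
.#..#.##..
#........#
.#....#...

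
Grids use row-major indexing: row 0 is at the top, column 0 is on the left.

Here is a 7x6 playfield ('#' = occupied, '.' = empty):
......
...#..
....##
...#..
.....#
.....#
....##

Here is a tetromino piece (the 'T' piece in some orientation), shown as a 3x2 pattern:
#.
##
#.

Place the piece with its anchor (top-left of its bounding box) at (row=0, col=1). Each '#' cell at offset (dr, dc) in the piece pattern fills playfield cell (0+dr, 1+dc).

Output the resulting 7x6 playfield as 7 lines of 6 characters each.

Fill (0+0,1+0) = (0,1)
Fill (0+1,1+0) = (1,1)
Fill (0+1,1+1) = (1,2)
Fill (0+2,1+0) = (2,1)

Answer: .#....
.###..
.#..##
...#..
.....#
.....#
....##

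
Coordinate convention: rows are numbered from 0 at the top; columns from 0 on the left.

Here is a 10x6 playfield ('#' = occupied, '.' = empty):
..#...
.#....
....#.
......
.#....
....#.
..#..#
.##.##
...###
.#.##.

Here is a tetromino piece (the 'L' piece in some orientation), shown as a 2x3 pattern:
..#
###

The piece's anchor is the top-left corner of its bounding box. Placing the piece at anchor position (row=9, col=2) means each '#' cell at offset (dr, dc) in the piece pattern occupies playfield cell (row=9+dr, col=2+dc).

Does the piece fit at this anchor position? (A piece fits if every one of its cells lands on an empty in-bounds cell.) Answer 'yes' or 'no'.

Answer: no

Derivation:
Check each piece cell at anchor (9, 2):
  offset (0,2) -> (9,4): occupied ('#') -> FAIL
  offset (1,0) -> (10,2): out of bounds -> FAIL
  offset (1,1) -> (10,3): out of bounds -> FAIL
  offset (1,2) -> (10,4): out of bounds -> FAIL
All cells valid: no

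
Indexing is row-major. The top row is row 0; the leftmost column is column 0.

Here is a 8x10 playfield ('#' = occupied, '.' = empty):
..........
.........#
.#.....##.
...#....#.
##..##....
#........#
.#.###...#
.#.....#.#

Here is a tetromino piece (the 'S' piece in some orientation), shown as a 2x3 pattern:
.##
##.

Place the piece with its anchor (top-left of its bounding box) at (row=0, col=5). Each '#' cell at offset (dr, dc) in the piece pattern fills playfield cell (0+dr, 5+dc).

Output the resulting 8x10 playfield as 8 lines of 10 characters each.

Answer: ......##..
.....##..#
.#.....##.
...#....#.
##..##....
#........#
.#.###...#
.#.....#.#

Derivation:
Fill (0+0,5+1) = (0,6)
Fill (0+0,5+2) = (0,7)
Fill (0+1,5+0) = (1,5)
Fill (0+1,5+1) = (1,6)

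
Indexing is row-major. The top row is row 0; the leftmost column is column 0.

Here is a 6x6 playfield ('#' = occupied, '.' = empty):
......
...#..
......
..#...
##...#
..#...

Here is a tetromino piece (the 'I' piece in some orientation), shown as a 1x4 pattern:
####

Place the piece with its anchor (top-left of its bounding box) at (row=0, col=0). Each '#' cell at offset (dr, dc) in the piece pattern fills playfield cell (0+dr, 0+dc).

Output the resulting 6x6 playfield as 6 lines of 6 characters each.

Answer: ####..
...#..
......
..#...
##...#
..#...

Derivation:
Fill (0+0,0+0) = (0,0)
Fill (0+0,0+1) = (0,1)
Fill (0+0,0+2) = (0,2)
Fill (0+0,0+3) = (0,3)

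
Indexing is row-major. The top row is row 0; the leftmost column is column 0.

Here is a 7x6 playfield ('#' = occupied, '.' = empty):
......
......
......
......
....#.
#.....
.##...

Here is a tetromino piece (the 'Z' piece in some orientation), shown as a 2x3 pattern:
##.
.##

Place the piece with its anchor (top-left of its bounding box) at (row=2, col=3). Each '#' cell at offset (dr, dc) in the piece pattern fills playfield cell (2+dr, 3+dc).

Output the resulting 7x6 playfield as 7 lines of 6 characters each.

Answer: ......
......
...##.
....##
....#.
#.....
.##...

Derivation:
Fill (2+0,3+0) = (2,3)
Fill (2+0,3+1) = (2,4)
Fill (2+1,3+1) = (3,4)
Fill (2+1,3+2) = (3,5)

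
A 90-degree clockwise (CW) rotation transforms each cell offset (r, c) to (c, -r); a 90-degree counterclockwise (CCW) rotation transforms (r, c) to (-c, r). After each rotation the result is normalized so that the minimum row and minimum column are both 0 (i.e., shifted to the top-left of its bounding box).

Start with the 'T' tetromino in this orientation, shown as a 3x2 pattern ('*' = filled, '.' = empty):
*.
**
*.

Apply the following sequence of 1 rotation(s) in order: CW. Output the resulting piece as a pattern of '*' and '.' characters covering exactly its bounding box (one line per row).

Start:
*.
**
*.
After rotation 1 (CW):
***
.*.

Answer: ***
.*.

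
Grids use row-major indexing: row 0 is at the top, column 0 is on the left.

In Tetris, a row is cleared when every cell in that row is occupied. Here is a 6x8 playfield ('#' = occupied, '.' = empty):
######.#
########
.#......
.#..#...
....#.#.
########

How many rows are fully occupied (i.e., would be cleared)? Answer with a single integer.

Check each row:
  row 0: 1 empty cell -> not full
  row 1: 0 empty cells -> FULL (clear)
  row 2: 7 empty cells -> not full
  row 3: 6 empty cells -> not full
  row 4: 6 empty cells -> not full
  row 5: 0 empty cells -> FULL (clear)
Total rows cleared: 2

Answer: 2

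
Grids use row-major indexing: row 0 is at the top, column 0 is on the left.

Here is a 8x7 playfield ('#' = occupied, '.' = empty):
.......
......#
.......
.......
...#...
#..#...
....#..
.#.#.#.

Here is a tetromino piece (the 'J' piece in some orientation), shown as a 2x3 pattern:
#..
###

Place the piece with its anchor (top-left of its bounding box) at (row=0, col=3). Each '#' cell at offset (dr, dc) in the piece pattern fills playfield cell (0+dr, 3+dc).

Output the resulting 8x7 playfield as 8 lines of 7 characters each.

Answer: ...#...
...####
.......
.......
...#...
#..#...
....#..
.#.#.#.

Derivation:
Fill (0+0,3+0) = (0,3)
Fill (0+1,3+0) = (1,3)
Fill (0+1,3+1) = (1,4)
Fill (0+1,3+2) = (1,5)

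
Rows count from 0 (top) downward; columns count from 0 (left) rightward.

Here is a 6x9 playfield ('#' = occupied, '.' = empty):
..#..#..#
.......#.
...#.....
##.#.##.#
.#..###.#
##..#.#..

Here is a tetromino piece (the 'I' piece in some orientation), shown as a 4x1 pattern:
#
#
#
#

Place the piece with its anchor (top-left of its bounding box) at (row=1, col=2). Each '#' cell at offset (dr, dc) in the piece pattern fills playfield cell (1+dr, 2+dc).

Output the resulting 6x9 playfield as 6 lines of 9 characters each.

Answer: ..#..#..#
..#....#.
..##.....
####.##.#
.##.###.#
##..#.#..

Derivation:
Fill (1+0,2+0) = (1,2)
Fill (1+1,2+0) = (2,2)
Fill (1+2,2+0) = (3,2)
Fill (1+3,2+0) = (4,2)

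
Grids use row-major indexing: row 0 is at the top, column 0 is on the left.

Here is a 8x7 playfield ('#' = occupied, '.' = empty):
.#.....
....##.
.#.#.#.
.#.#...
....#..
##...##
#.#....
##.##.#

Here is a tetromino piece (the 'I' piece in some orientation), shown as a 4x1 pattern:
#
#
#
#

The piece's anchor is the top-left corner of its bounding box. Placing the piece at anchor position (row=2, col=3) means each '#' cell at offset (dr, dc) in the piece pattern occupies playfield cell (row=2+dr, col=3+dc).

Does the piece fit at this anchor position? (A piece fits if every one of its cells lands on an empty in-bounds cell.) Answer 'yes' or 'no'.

Answer: no

Derivation:
Check each piece cell at anchor (2, 3):
  offset (0,0) -> (2,3): occupied ('#') -> FAIL
  offset (1,0) -> (3,3): occupied ('#') -> FAIL
  offset (2,0) -> (4,3): empty -> OK
  offset (3,0) -> (5,3): empty -> OK
All cells valid: no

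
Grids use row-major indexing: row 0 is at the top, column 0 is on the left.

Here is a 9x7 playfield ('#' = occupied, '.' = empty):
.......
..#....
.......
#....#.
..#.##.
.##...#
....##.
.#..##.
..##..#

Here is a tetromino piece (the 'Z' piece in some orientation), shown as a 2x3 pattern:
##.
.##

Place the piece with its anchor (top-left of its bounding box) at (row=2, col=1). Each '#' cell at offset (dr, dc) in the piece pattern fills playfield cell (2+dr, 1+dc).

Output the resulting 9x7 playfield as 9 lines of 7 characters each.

Fill (2+0,1+0) = (2,1)
Fill (2+0,1+1) = (2,2)
Fill (2+1,1+1) = (3,2)
Fill (2+1,1+2) = (3,3)

Answer: .......
..#....
.##....
#.##.#.
..#.##.
.##...#
....##.
.#..##.
..##..#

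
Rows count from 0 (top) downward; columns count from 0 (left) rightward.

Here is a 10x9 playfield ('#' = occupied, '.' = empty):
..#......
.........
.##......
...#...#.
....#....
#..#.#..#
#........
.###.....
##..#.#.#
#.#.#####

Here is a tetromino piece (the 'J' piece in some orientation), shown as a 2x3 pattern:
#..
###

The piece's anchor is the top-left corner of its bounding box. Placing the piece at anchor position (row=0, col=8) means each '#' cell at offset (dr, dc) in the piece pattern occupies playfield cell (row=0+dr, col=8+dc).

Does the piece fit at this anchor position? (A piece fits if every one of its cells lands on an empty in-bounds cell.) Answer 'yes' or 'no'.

Answer: no

Derivation:
Check each piece cell at anchor (0, 8):
  offset (0,0) -> (0,8): empty -> OK
  offset (1,0) -> (1,8): empty -> OK
  offset (1,1) -> (1,9): out of bounds -> FAIL
  offset (1,2) -> (1,10): out of bounds -> FAIL
All cells valid: no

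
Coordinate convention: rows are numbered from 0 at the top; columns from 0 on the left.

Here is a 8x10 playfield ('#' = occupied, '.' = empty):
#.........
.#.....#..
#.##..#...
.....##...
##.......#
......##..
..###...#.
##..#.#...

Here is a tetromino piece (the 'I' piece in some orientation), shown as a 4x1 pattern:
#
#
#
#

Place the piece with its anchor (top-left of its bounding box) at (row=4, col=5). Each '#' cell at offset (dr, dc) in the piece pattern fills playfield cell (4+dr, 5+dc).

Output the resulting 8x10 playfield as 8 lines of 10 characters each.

Fill (4+0,5+0) = (4,5)
Fill (4+1,5+0) = (5,5)
Fill (4+2,5+0) = (6,5)
Fill (4+3,5+0) = (7,5)

Answer: #.........
.#.....#..
#.##..#...
.....##...
##...#...#
.....###..
..####..#.
##..###...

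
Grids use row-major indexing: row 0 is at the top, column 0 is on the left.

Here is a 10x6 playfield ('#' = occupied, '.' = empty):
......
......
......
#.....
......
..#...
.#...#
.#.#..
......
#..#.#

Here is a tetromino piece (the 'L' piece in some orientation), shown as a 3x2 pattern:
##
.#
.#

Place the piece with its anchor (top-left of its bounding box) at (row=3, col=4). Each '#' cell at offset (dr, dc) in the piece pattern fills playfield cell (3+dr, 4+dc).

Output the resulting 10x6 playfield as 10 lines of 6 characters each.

Fill (3+0,4+0) = (3,4)
Fill (3+0,4+1) = (3,5)
Fill (3+1,4+1) = (4,5)
Fill (3+2,4+1) = (5,5)

Answer: ......
......
......
#...##
.....#
..#..#
.#...#
.#.#..
......
#..#.#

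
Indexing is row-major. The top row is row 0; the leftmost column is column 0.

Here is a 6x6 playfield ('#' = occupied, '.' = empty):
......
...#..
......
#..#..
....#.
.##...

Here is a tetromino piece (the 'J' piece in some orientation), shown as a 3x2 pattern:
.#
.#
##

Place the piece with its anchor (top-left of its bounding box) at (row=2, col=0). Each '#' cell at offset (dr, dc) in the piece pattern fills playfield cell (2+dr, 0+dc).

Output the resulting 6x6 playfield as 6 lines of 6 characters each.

Fill (2+0,0+1) = (2,1)
Fill (2+1,0+1) = (3,1)
Fill (2+2,0+0) = (4,0)
Fill (2+2,0+1) = (4,1)

Answer: ......
...#..
.#....
##.#..
##..#.
.##...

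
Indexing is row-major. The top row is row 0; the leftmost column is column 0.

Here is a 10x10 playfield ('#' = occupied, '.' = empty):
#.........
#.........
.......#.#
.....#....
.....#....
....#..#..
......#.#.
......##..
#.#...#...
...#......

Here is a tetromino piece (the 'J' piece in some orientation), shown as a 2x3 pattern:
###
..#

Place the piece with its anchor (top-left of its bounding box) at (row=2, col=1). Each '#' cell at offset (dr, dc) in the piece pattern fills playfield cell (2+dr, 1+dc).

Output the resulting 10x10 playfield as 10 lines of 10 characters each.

Fill (2+0,1+0) = (2,1)
Fill (2+0,1+1) = (2,2)
Fill (2+0,1+2) = (2,3)
Fill (2+1,1+2) = (3,3)

Answer: #.........
#.........
.###...#.#
...#.#....
.....#....
....#..#..
......#.#.
......##..
#.#...#...
...#......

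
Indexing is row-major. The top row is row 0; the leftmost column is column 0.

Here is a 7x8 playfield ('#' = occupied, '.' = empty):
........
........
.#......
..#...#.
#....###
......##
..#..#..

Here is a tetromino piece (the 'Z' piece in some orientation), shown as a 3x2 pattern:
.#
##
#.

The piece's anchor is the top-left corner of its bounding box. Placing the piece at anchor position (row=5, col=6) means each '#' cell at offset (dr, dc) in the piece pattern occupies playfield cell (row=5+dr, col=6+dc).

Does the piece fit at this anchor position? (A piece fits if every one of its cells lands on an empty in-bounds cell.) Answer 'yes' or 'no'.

Answer: no

Derivation:
Check each piece cell at anchor (5, 6):
  offset (0,1) -> (5,7): occupied ('#') -> FAIL
  offset (1,0) -> (6,6): empty -> OK
  offset (1,1) -> (6,7): empty -> OK
  offset (2,0) -> (7,6): out of bounds -> FAIL
All cells valid: no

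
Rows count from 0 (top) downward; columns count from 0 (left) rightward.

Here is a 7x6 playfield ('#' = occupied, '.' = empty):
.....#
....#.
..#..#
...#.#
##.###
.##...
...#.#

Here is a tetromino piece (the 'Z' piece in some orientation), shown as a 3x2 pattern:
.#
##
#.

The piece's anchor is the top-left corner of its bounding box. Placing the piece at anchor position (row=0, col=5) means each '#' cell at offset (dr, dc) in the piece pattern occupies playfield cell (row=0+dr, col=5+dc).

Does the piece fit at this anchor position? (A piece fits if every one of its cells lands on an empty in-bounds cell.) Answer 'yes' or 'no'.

Check each piece cell at anchor (0, 5):
  offset (0,1) -> (0,6): out of bounds -> FAIL
  offset (1,0) -> (1,5): empty -> OK
  offset (1,1) -> (1,6): out of bounds -> FAIL
  offset (2,0) -> (2,5): occupied ('#') -> FAIL
All cells valid: no

Answer: no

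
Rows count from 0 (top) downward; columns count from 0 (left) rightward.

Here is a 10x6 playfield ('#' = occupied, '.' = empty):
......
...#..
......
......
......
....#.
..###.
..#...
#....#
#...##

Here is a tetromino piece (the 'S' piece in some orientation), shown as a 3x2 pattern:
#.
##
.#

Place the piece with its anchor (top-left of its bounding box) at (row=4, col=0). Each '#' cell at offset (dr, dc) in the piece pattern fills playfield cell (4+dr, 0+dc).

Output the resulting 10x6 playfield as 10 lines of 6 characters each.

Answer: ......
...#..
......
......
#.....
##..#.
.####.
..#...
#....#
#...##

Derivation:
Fill (4+0,0+0) = (4,0)
Fill (4+1,0+0) = (5,0)
Fill (4+1,0+1) = (5,1)
Fill (4+2,0+1) = (6,1)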